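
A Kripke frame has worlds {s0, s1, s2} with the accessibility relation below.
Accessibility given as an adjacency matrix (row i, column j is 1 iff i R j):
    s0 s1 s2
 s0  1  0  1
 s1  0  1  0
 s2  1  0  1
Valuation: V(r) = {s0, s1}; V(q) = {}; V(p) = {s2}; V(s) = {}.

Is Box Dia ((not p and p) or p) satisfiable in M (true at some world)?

Yes

Let φ = Box Dia ((not p and p) or p). Evaluate φ at each world:
  s0 (successors {s0, s2}): φ is true.
  s1 (successors {s1}): φ is false.
  s2 (successors {s0, s2}): φ is true.
Detail at s0 (witness):
  At s0: Box Dia ((not p and p) or p) requires Dia ((not p and p) or p) at every successor {s0, s2}.
      At s0: Dia ((not p and p) or p) requires (not p and p) or p at some successor in {s0, s2}.
        (not p and p) or p holds at s2, so Dia ((not p and p) or p) is true at s0.
      At s2: Dia ((not p and p) or p) requires (not p and p) or p at some successor in {s0, s2}.
        (not p and p) or p holds at s2, so Dia ((not p and p) or p) is true at s2.
  So Box Dia ((not p and p) or p) is true at s0.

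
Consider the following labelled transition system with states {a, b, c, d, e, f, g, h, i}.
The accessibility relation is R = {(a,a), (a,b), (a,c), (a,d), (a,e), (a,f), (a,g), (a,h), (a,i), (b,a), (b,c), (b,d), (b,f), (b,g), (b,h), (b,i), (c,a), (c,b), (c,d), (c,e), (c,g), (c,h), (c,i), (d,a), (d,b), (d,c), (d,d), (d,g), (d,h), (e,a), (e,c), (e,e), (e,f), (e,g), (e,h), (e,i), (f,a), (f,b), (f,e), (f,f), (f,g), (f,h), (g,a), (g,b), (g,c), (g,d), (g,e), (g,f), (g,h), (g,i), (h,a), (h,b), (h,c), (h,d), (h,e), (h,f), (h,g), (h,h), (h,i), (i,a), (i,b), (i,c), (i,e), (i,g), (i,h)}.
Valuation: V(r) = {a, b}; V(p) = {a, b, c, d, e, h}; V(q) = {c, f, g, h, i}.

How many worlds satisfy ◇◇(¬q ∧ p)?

9

Let φ = ◇◇(¬q ∧ p). Evaluate φ at each world:
  a (successors {a, b, c, d, e, f, g, h, i}): φ is true.
  b (successors {a, c, d, f, g, h, i}): φ is true.
  c (successors {a, b, d, e, g, h, i}): φ is true.
  d (successors {a, b, c, d, g, h}): φ is true.
  e (successors {a, c, e, f, g, h, i}): φ is true.
  f (successors {a, b, e, f, g, h}): φ is true.
  g (successors {a, b, c, d, e, f, h, i}): φ is true.
  h (successors {a, b, c, d, e, f, g, h, i}): φ is true.
  i (successors {a, b, c, e, g, h}): φ is true.
For instance, at g:
  At g: ◇◇(¬q ∧ p) requires ◇(¬q ∧ p) at some successor in {a, b, c, d, e, f, h, i}.
    ◇(¬q ∧ p) holds at a, so ◇◇(¬q ∧ p) is true at g.
      At a: ◇(¬q ∧ p) requires ¬q ∧ p at some successor in {a, b, c, d, e, f, g, h, i}.
        ¬q ∧ p holds at a, so ◇(¬q ∧ p) is true at a.
Satisfying worlds: {a, b, c, d, e, f, g, h, i}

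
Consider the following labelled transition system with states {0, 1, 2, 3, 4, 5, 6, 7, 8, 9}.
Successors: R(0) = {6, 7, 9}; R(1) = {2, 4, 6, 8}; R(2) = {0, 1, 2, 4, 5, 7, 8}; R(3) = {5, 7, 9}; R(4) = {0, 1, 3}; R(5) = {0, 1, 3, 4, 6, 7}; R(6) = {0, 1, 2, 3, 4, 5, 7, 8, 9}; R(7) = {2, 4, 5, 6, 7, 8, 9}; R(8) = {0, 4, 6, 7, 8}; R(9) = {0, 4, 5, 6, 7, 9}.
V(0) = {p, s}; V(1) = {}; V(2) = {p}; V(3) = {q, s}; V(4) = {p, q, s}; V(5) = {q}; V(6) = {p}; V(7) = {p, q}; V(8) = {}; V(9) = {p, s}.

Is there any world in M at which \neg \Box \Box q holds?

Yes

Let φ = \neg \Box \Box q. Evaluate φ at each world:
  0 (successors {6, 7, 9}): φ is true.
  1 (successors {2, 4, 6, 8}): φ is true.
  2 (successors {0, 1, 2, 4, 5, 7, 8}): φ is true.
  3 (successors {5, 7, 9}): φ is true.
  4 (successors {0, 1, 3}): φ is true.
  5 (successors {0, 1, 3, 4, 6, 7}): φ is true.
  6 (successors {0, 1, 2, 3, 4, 5, 7, 8, 9}): φ is true.
  7 (successors {2, 4, 5, 6, 7, 8, 9}): φ is true.
  8 (successors {0, 4, 6, 7, 8}): φ is true.
  9 (successors {0, 4, 5, 6, 7, 9}): φ is true.
Detail at 0 (witness):
  At 0: \Box \Box q is false, so \neg \Box \Box q is true.
    At 0: \Box \Box q requires \Box q at every successor {6, 7, 9}.
      \Box q fails at 6, so \Box \Box q is false at 0.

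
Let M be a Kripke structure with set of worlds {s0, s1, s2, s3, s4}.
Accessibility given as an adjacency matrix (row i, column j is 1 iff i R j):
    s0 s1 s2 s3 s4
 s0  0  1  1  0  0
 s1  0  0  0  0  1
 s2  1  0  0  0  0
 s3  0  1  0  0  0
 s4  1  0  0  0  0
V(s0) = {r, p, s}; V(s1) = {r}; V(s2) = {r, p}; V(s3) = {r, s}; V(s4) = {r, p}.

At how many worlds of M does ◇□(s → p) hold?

5

Let φ = ◇□(s → p). Evaluate φ at each world:
  s0 (successors {s1, s2}): φ is true.
  s1 (successors {s4}): φ is true.
  s2 (successors {s0}): φ is true.
  s3 (successors {s1}): φ is true.
  s4 (successors {s0}): φ is true.
For instance, at s1:
  At s1: ◇□(s → p) requires □(s → p) at some successor in {s4}.
    □(s → p) holds at s4, so ◇□(s → p) is true at s1.
      At s4: □(s → p) requires s → p at every successor {s0}.
        At s0: s → p is true.
      So □(s → p) is true at s4.
Satisfying worlds: {s0, s1, s2, s3, s4}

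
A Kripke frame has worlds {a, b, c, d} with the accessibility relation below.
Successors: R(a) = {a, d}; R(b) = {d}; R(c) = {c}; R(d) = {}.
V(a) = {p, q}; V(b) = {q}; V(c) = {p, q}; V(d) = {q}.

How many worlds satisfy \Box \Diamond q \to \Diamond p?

Let φ = \Box \Diamond q \to \Diamond p. Evaluate φ at each world:
  a (successors {a, d}): φ is true.
  b (successors {d}): φ is true.
  c (successors {c}): φ is true.
  d (successors ∅): φ is false.
For instance, at a:
  At a: \Box \Diamond q is false, \Diamond p is true, so \Box \Diamond q \to \Diamond p is true.
    At a: \Box \Diamond q requires \Diamond q at every successor {a, d}.
      \Diamond q fails at d, so \Box \Diamond q is false at a.
    At a: \Diamond p requires p at some successor in {a, d}.
      p holds at a, so \Diamond p is true at a.
Satisfying worlds: {a, b, c}

3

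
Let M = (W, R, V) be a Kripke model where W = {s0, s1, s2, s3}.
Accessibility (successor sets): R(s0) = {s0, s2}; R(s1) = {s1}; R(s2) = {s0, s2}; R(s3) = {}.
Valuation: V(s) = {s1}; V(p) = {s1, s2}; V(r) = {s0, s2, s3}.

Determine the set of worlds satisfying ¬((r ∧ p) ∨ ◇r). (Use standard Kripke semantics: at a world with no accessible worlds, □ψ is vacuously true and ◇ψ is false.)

s1, s3

Let φ = ¬((r ∧ p) ∨ ◇r). Evaluate φ at each world:
  s0 (successors {s0, s2}): φ is false.
  s1 (successors {s1}): φ is true.
  s2 (successors {s0, s2}): φ is false.
  s3 (successors ∅): φ is true.
For instance, at s1:
  At s1: (r ∧ p) ∨ ◇r is false, so ¬((r ∧ p) ∨ ◇r) is true.
    At s1: r ∧ p is false, ◇r is false, so (r ∧ p) ∨ ◇r is false.
      At s1: ◇r requires r at some successor in {s1}.
        At s1: r is false.
      So ◇r is false at s1.
Satisfying worlds: {s1, s3}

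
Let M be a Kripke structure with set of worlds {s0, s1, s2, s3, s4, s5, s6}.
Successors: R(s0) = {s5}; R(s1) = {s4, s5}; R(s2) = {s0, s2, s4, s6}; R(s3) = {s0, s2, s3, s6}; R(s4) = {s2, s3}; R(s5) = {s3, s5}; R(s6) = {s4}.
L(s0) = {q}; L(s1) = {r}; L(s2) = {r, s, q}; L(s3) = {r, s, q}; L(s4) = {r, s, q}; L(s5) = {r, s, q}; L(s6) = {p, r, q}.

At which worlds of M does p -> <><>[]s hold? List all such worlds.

Recall that []ψ holds at a world iff ψ holds at every accessible world, and <>ψ holds iff ψ holds at some accessible world.
Let φ = p -> <><>[]s. Evaluate φ at each world:
  s0 (successors {s5}): φ is true.
  s1 (successors {s4, s5}): φ is true.
  s2 (successors {s0, s2, s4, s6}): φ is true.
  s3 (successors {s0, s2, s3, s6}): φ is true.
  s4 (successors {s2, s3}): φ is true.
  s5 (successors {s3, s5}): φ is true.
  s6 (successors {s4}): φ is false.
For instance, at s2:
  At s2: p is false, <><>[]s is true, so p -> <><>[]s is true.
    At s2: <><>[]s requires <>[]s at some successor in {s0, s2, s4, s6}.
      <>[]s holds at s0, so <><>[]s is true at s2.
Satisfying worlds: {s0, s1, s2, s3, s4, s5}

s0, s1, s2, s3, s4, s5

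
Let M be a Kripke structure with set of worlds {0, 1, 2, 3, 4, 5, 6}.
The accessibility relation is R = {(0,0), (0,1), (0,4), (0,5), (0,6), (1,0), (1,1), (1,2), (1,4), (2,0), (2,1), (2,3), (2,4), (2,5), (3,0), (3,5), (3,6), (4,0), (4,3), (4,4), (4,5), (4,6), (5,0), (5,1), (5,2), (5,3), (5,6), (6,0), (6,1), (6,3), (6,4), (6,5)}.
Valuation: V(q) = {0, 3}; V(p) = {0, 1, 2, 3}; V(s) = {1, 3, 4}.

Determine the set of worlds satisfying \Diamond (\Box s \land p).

Recall that \Box ψ holds at a world iff ψ holds at every accessible world, and \Diamond ψ holds iff ψ holds at some accessible world.
Let φ = \Diamond (\Box s \land p). Evaluate φ at each world:
  0 (successors {0, 1, 4, 5, 6}): φ is false.
  1 (successors {0, 1, 2, 4}): φ is false.
  2 (successors {0, 1, 3, 4, 5}): φ is false.
  3 (successors {0, 5, 6}): φ is false.
  4 (successors {0, 3, 4, 5, 6}): φ is false.
  5 (successors {0, 1, 2, 3, 6}): φ is false.
  6 (successors {0, 1, 3, 4, 5}): φ is false.
For instance, at 2:
  At 2: \Diamond (\Box s \land p) requires \Box s \land p at some successor in {0, 1, 3, 4, 5}.
    At 0: \Box s \land p is false.
    At 1: \Box s \land p is false.
    At 3: \Box s \land p is false.
    At 4: \Box s \land p is false.
    At 5: \Box s \land p is false.
  So \Diamond (\Box s \land p) is false at 2.
Satisfying worlds: none.

none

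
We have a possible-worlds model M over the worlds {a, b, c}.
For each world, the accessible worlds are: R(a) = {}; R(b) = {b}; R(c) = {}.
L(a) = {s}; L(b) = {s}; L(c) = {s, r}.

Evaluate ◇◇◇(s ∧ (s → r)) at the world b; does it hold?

No

At b: ◇◇◇(s ∧ (s → r)) requires ◇◇(s ∧ (s → r)) at some successor in {b}.
  At b: ◇◇(s ∧ (s → r)) is false.
So ◇◇◇(s ∧ (s → r)) is false at b.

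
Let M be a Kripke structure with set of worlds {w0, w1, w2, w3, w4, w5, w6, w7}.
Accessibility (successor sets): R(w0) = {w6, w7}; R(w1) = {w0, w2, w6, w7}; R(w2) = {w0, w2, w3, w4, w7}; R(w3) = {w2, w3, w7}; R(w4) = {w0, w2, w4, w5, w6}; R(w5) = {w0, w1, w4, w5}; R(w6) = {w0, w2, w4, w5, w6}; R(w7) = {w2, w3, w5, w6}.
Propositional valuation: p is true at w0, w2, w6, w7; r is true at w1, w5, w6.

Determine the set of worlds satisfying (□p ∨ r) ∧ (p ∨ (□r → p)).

w0, w1, w5, w6

Recall that □ψ holds at a world iff ψ holds at every accessible world, and ◇ψ holds iff ψ holds at some accessible world.
Let φ = (□p ∨ r) ∧ (p ∨ (□r → p)). Evaluate φ at each world:
  w0 (successors {w6, w7}): φ is true.
  w1 (successors {w0, w2, w6, w7}): φ is true.
  w2 (successors {w0, w2, w3, w4, w7}): φ is false.
  w3 (successors {w2, w3, w7}): φ is false.
  w4 (successors {w0, w2, w4, w5, w6}): φ is false.
  w5 (successors {w0, w1, w4, w5}): φ is true.
  w6 (successors {w0, w2, w4, w5, w6}): φ is true.
  w7 (successors {w2, w3, w5, w6}): φ is false.
For instance, at w0:
  At w0: □p ∨ r is true, p ∨ (□r → p) is true, so (□p ∨ r) ∧ (p ∨ (□r → p)) is true.
    At w0: □p is true, r is false, so □p ∨ r is true.
      At w0: □p requires p at every successor {w6, w7}.
        At w6: p is true.
        At w7: p is true.
      So □p is true at w0.
    At w0: p is true, □r → p is true, so p ∨ (□r → p) is true.
      At w0: □r is false, p is true, so □r → p is true.
Satisfying worlds: {w0, w1, w5, w6}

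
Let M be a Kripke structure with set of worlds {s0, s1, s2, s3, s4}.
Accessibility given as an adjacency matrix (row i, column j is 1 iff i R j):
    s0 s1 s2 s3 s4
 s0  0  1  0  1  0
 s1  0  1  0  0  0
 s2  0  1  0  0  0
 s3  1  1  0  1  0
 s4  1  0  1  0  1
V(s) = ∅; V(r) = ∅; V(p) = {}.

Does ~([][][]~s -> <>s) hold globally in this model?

Let φ = ~([][][]~s -> <>s). Evaluate φ at each world:
  s0 (successors {s1, s3}): φ is true.
  s1 (successors {s1}): φ is true.
  s2 (successors {s1}): φ is true.
  s3 (successors {s0, s1, s3}): φ is true.
  s4 (successors {s0, s2, s4}): φ is true.
For instance, at s4:
  At s4: [][][]~s -> <>s is false, so ~([][][]~s -> <>s) is true.
    At s4: [][][]~s is true, <>s is false, so [][][]~s -> <>s is false.
      At s4: [][][]~s requires [][]~s at every successor {s0, s2, s4}.
        At s0: [][]~s is true.
        At s2: [][]~s is true.
        At s4: [][]~s is true.
      So [][][]~s is true at s4.
      At s4: <>s requires s at some successor in {s0, s2, s4}.
        At s0: s is false.
        At s2: s is false.
        At s4: s is false.
      So <>s is false at s4.

Yes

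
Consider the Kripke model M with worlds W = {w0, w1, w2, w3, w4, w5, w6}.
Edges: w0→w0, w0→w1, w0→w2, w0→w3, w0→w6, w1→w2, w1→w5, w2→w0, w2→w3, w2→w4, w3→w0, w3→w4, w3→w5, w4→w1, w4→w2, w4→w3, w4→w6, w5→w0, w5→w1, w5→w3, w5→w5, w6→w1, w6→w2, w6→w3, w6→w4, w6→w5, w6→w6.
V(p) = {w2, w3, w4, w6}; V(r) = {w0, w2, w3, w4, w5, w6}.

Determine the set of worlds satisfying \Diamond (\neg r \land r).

none

Let φ = \Diamond (\neg r \land r). Evaluate φ at each world:
  w0 (successors {w0, w1, w2, w3, w6}): φ is false.
  w1 (successors {w2, w5}): φ is false.
  w2 (successors {w0, w3, w4}): φ is false.
  w3 (successors {w0, w4, w5}): φ is false.
  w4 (successors {w1, w2, w3, w6}): φ is false.
  w5 (successors {w0, w1, w3, w5}): φ is false.
  w6 (successors {w1, w2, w3, w4, w5, w6}): φ is false.
For instance, at w5:
  At w5: \Diamond (\neg r \land r) requires \neg r \land r at some successor in {w0, w1, w3, w5}.
    At w0: \neg r \land r is false.
    At w1: \neg r \land r is false.
    At w3: \neg r \land r is false.
    At w5: \neg r \land r is false.
  So \Diamond (\neg r \land r) is false at w5.
Satisfying worlds: none.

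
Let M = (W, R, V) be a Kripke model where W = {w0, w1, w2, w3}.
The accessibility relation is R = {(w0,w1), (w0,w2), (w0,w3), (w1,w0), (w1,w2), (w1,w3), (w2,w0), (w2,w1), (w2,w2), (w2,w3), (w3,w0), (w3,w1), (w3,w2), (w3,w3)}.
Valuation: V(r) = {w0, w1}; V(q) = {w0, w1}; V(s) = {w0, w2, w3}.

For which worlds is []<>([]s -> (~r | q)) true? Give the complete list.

w0, w1, w2, w3

Recall that []ψ holds at a world iff ψ holds at every accessible world, and <>ψ holds iff ψ holds at some accessible world.
Let φ = []<>([]s -> (~r | q)). Evaluate φ at each world:
  w0 (successors {w1, w2, w3}): φ is true.
  w1 (successors {w0, w2, w3}): φ is true.
  w2 (successors {w0, w1, w2, w3}): φ is true.
  w3 (successors {w0, w1, w2, w3}): φ is true.
For instance, at w1:
  At w1: []<>([]s -> (~r | q)) requires <>([]s -> (~r | q)) at every successor {w0, w2, w3}.
      At w0: <>([]s -> (~r | q)) requires []s -> (~r | q) at some successor in {w1, w2, w3}.
        []s -> (~r | q) holds at w1, so <>([]s -> (~r | q)) is true at w0.
      At w2: <>([]s -> (~r | q)) requires []s -> (~r | q) at some successor in {w0, w1, w2, w3}.
        []s -> (~r | q) holds at w0, so <>([]s -> (~r | q)) is true at w2.
      At w3: <>([]s -> (~r | q)) requires []s -> (~r | q) at some successor in {w0, w1, w2, w3}.
        []s -> (~r | q) holds at w0, so <>([]s -> (~r | q)) is true at w3.
  So []<>([]s -> (~r | q)) is true at w1.
Satisfying worlds: {w0, w1, w2, w3}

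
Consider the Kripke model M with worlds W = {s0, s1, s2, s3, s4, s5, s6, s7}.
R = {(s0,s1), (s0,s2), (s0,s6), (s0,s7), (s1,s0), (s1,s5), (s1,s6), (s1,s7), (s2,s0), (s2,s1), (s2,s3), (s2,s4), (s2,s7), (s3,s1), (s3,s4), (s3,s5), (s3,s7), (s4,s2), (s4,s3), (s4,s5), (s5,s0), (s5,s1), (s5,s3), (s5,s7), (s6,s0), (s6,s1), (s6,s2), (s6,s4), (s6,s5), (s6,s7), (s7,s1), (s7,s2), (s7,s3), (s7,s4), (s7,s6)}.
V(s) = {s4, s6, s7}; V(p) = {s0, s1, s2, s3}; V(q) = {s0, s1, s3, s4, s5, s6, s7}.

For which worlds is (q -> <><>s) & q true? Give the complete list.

s0, s1, s3, s4, s5, s6, s7

Recall that <>ψ holds at a world iff ψ holds at some accessible world.
Let φ = (q -> <><>s) & q. Evaluate φ at each world:
  s0 (successors {s1, s2, s6, s7}): φ is true.
  s1 (successors {s0, s5, s6, s7}): φ is true.
  s2 (successors {s0, s1, s3, s4, s7}): φ is false.
  s3 (successors {s1, s4, s5, s7}): φ is true.
  s4 (successors {s2, s3, s5}): φ is true.
  s5 (successors {s0, s1, s3, s7}): φ is true.
  s6 (successors {s0, s1, s2, s4, s5, s7}): φ is true.
  s7 (successors {s1, s2, s3, s4, s6}): φ is true.
For instance, at s6:
  At s6: q -> <><>s is true, q is true, so (q -> <><>s) & q is true.
    At s6: q is true, <><>s is true, so q -> <><>s is true.
      At s6: <><>s requires <>s at some successor in {s0, s1, s2, s4, s5, s7}.
        <>s holds at s0, so <><>s is true at s6.
Satisfying worlds: {s0, s1, s3, s4, s5, s6, s7}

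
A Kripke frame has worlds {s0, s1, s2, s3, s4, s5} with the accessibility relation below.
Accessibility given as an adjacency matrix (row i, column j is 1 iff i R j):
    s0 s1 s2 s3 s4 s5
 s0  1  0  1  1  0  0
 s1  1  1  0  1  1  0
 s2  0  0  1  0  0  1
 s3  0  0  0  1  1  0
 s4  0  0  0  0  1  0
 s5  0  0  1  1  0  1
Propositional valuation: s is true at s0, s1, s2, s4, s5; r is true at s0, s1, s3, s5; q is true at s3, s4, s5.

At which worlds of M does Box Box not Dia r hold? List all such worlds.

s4

Recall that Box ψ holds at a world iff ψ holds at every accessible world, and Dia ψ holds iff ψ holds at some accessible world.
Let φ = Box Box not Dia r. Evaluate φ at each world:
  s0 (successors {s0, s2, s3}): φ is false.
  s1 (successors {s0, s1, s3, s4}): φ is false.
  s2 (successors {s2, s5}): φ is false.
  s3 (successors {s3, s4}): φ is false.
  s4 (successors {s4}): φ is true.
  s5 (successors {s2, s3, s5}): φ is false.
For instance, at s3:
  At s3: Box Box not Dia r requires Box not Dia r at every successor {s3, s4}.
    Box not Dia r fails at s3, so Box Box not Dia r is false at s3.
      At s3: Box not Dia r requires not Dia r at every successor {s3, s4}.
        not Dia r fails at s3, so Box not Dia r is false at s3.
Satisfying worlds: {s4}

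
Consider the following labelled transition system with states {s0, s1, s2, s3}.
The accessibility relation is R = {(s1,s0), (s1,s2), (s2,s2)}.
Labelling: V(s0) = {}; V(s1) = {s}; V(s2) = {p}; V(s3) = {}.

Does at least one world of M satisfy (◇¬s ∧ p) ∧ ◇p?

Let φ = (◇¬s ∧ p) ∧ ◇p. Evaluate φ at each world:
  s0 (successors ∅): φ is false.
  s1 (successors {s0, s2}): φ is false.
  s2 (successors {s2}): φ is true.
  s3 (successors ∅): φ is false.
Detail at s2 (witness):
  At s2: ◇¬s ∧ p is true, ◇p is true, so (◇¬s ∧ p) ∧ ◇p is true.
    At s2: ◇¬s is true, p is true, so ◇¬s ∧ p is true.
      At s2: ◇¬s requires ¬s at some successor in {s2}.
        ¬s holds at s2, so ◇¬s is true at s2.
    At s2: ◇p requires p at some successor in {s2}.
      p holds at s2, so ◇p is true at s2.

Yes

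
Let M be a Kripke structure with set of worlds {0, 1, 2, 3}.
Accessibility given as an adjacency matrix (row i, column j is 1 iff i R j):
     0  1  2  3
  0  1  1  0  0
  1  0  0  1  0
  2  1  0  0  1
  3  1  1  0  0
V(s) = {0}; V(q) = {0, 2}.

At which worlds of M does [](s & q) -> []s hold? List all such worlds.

Recall that []ψ holds at a world iff ψ holds at every accessible world, and <>ψ holds iff ψ holds at some accessible world.
Let φ = [](s & q) -> []s. Evaluate φ at each world:
  0 (successors {0, 1}): φ is true.
  1 (successors {2}): φ is true.
  2 (successors {0, 3}): φ is true.
  3 (successors {0, 1}): φ is true.
For instance, at 0:
  At 0: [](s & q) is false, []s is false, so [](s & q) -> []s is true.
    At 0: [](s & q) requires s & q at every successor {0, 1}.
      s & q fails at 1, so [](s & q) is false at 0.
    At 0: []s requires s at every successor {0, 1}.
      s fails at 1, so []s is false at 0.
Satisfying worlds: {0, 1, 2, 3}

0, 1, 2, 3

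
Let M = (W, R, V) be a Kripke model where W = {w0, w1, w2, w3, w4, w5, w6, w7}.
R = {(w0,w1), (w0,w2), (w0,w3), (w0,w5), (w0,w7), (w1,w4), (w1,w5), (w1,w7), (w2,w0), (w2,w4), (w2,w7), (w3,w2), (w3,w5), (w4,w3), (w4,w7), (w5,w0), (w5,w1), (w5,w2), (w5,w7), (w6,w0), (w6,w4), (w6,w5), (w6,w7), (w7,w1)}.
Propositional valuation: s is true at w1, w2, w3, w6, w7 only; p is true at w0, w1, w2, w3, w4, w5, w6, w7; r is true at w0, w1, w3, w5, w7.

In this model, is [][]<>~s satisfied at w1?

At w1: [][]<>~s requires []<>~s at every successor {w4, w5, w7}.
  []<>~s fails at w4, so [][]<>~s is false at w1.
    At w4: []<>~s requires <>~s at every successor {w3, w7}.
      <>~s fails at w7, so []<>~s is false at w4.

No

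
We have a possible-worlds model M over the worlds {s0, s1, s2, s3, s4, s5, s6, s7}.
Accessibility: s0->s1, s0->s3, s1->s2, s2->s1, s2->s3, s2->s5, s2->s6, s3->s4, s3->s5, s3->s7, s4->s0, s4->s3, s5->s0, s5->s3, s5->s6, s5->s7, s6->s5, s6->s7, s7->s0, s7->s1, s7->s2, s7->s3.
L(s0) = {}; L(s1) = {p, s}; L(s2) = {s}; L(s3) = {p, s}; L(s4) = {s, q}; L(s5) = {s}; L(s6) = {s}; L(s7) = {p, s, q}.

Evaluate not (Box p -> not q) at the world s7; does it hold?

No

At s7: Box p -> not q is true, so not (Box p -> not q) is false.
  At s7: Box p is false, not q is false, so Box p -> not q is true.
    At s7: Box p requires p at every successor {s0, s1, s2, s3}.
      p fails at s0, so Box p is false at s7.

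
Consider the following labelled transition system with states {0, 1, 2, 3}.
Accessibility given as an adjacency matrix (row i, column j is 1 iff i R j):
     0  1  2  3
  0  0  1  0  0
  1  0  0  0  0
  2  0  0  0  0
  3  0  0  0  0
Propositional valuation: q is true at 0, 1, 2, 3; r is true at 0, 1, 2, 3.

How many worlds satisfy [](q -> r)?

Let φ = [](q -> r). Evaluate φ at each world:
  0 (successors {1}): φ is true.
  1 (successors ∅): φ is true.
  2 (successors ∅): φ is true.
  3 (successors ∅): φ is true.
For instance, at 0:
  At 0: [](q -> r) requires q -> r at every successor {1}.
    At 1: q -> r is true.
  So [](q -> r) is true at 0.
Satisfying worlds: {0, 1, 2, 3}

4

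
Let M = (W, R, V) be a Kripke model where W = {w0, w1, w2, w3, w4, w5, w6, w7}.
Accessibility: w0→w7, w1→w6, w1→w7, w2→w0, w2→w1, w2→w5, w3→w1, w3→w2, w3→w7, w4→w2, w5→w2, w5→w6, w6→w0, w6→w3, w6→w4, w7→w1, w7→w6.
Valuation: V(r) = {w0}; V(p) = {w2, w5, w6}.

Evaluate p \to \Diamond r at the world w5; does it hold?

No

At w5: p is true, \Diamond r is false, so p \to \Diamond r is false.
  At w5: \Diamond r requires r at some successor in {w2, w6}.
    At w2: r is false.
    At w6: r is false.
  So \Diamond r is false at w5.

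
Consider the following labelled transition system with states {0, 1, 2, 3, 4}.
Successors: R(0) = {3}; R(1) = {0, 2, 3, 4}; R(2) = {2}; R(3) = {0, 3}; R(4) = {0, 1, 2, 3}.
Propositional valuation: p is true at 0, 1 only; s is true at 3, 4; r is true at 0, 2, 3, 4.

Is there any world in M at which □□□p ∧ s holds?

Let φ = □□□p ∧ s. Evaluate φ at each world:
  0 (successors {3}): φ is false.
  1 (successors {0, 2, 3, 4}): φ is false.
  2 (successors {2}): φ is false.
  3 (successors {0, 3}): φ is false.
  4 (successors {0, 1, 2, 3}): φ is false.
For instance, at 3:
  At 3: □□□p is false, s is true, so □□□p ∧ s is false.
    At 3: □□□p requires □□p at every successor {0, 3}.
      □□p fails at 0, so □□□p is false at 3.

No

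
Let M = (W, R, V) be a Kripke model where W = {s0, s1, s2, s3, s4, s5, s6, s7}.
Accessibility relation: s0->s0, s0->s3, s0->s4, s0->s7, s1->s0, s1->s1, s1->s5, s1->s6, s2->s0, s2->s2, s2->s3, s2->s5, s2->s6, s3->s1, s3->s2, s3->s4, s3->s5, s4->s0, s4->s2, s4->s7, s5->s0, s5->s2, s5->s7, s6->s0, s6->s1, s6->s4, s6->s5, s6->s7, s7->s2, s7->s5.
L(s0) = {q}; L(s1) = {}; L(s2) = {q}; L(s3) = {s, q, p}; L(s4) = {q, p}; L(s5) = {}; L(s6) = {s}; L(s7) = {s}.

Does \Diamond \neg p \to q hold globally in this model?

No

Let φ = \Diamond \neg p \to q. Evaluate φ at each world:
  s0 (successors {s0, s3, s4, s7}): φ is true.
  s1 (successors {s0, s1, s5, s6}): φ is false.
  s2 (successors {s0, s2, s3, s5, s6}): φ is true.
  s3 (successors {s1, s2, s4, s5}): φ is true.
  s4 (successors {s0, s2, s7}): φ is true.
  s5 (successors {s0, s2, s7}): φ is false.
  s6 (successors {s0, s1, s4, s5, s7}): φ is false.
  s7 (successors {s2, s5}): φ is false.
Detail at s1 (counterexample):
  At s1: \Diamond \neg p is true, q is false, so \Diamond \neg p \to q is false.
    At s1: \Diamond \neg p requires \neg p at some successor in {s0, s1, s5, s6}.
      \neg p holds at s0, so \Diamond \neg p is true at s1.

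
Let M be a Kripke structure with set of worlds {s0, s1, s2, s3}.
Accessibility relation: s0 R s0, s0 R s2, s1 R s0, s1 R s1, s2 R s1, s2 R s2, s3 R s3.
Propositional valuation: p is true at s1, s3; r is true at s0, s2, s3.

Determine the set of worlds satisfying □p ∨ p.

Recall that □ψ holds at a world iff ψ holds at every accessible world, and ◇ψ holds iff ψ holds at some accessible world.
Let φ = □p ∨ p. Evaluate φ at each world:
  s0 (successors {s0, s2}): φ is false.
  s1 (successors {s0, s1}): φ is true.
  s2 (successors {s1, s2}): φ is false.
  s3 (successors {s3}): φ is true.
For instance, at s1:
  At s1: □p is false, p is true, so □p ∨ p is true.
    At s1: □p requires p at every successor {s0, s1}.
      p fails at s0, so □p is false at s1.
Satisfying worlds: {s1, s3}

s1, s3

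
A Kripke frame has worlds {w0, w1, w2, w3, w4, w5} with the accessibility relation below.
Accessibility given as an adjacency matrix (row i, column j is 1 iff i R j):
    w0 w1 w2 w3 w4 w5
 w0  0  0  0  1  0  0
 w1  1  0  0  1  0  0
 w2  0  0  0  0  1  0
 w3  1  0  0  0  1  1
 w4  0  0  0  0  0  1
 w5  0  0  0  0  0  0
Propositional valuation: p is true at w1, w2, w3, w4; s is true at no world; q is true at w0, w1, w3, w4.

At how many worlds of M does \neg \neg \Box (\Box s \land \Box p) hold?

Let φ = \neg \neg \Box (\Box s \land \Box p). Evaluate φ at each world:
  w0 (successors {w3}): φ is false.
  w1 (successors {w0, w3}): φ is false.
  w2 (successors {w4}): φ is false.
  w3 (successors {w0, w4, w5}): φ is false.
  w4 (successors {w5}): φ is true.
  w5 (successors ∅): φ is true.
For instance, at w0:
  At w0: \neg \Box (\Box s \land \Box p) is true, so \neg \neg \Box (\Box s \land \Box p) is false.
    At w0: \Box (\Box s \land \Box p) is false, so \neg \Box (\Box s \land \Box p) is true.
      At w0: \Box (\Box s \land \Box p) requires \Box s \land \Box p at every successor {w3}.
        \Box s \land \Box p fails at w3, so \Box (\Box s \land \Box p) is false at w0.
Satisfying worlds: {w4, w5}

2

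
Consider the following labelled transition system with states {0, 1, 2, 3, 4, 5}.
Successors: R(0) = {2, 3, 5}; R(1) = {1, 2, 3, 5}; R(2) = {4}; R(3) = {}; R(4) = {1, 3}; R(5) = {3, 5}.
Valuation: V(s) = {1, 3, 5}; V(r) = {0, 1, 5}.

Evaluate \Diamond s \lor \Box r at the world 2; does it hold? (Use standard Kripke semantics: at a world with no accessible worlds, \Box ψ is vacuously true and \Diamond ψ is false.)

No

Recall that \Box ψ holds at a world iff ψ holds at every accessible world, and \Diamond ψ holds iff ψ holds at some accessible world.
At 2: \Diamond s is false, \Box r is false, so \Diamond s \lor \Box r is false.
  At 2: \Diamond s requires s at some successor in {4}.
    At 4: s is false.
  So \Diamond s is false at 2.
  At 2: \Box r requires r at every successor {4}.
    r fails at 4, so \Box r is false at 2.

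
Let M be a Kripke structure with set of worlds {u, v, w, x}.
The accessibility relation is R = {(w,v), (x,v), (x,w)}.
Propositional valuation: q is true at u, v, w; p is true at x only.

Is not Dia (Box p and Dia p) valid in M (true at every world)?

Yes

Let φ = not Dia (Box p and Dia p). Evaluate φ at each world:
  u (successors ∅): φ is true.
  v (successors ∅): φ is true.
  w (successors {v}): φ is true.
  x (successors {v, w}): φ is true.
For instance, at x:
  At x: Dia (Box p and Dia p) is false, so not Dia (Box p and Dia p) is true.
    At x: Dia (Box p and Dia p) requires Box p and Dia p at some successor in {v, w}.
      At v: Box p and Dia p is false.
      At w: Box p and Dia p is false.
    So Dia (Box p and Dia p) is false at x.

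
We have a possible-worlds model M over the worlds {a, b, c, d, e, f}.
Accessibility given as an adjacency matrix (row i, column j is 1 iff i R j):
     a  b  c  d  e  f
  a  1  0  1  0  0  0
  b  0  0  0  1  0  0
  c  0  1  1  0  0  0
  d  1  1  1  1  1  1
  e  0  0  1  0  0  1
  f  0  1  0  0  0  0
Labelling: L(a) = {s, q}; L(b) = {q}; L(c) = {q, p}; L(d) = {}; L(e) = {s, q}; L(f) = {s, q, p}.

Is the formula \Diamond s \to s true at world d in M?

At d: \Diamond s is true, s is false, so \Diamond s \to s is false.
  At d: \Diamond s requires s at some successor in {a, b, c, d, e, f}.
    s holds at a, so \Diamond s is true at d.

No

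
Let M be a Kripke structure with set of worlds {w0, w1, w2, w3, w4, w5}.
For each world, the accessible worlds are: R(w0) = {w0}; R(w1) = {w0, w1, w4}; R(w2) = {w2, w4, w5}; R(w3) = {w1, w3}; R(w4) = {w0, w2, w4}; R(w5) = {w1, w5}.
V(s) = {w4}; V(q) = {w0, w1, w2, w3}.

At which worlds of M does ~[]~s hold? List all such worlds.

Let φ = ~[]~s. Evaluate φ at each world:
  w0 (successors {w0}): φ is false.
  w1 (successors {w0, w1, w4}): φ is true.
  w2 (successors {w2, w4, w5}): φ is true.
  w3 (successors {w1, w3}): φ is false.
  w4 (successors {w0, w2, w4}): φ is true.
  w5 (successors {w1, w5}): φ is false.
For instance, at w0:
  At w0: []~s is true, so ~[]~s is false.
    At w0: []~s requires ~s at every successor {w0}.
      At w0: ~s is true.
    So []~s is true at w0.
Satisfying worlds: {w1, w2, w4}

w1, w2, w4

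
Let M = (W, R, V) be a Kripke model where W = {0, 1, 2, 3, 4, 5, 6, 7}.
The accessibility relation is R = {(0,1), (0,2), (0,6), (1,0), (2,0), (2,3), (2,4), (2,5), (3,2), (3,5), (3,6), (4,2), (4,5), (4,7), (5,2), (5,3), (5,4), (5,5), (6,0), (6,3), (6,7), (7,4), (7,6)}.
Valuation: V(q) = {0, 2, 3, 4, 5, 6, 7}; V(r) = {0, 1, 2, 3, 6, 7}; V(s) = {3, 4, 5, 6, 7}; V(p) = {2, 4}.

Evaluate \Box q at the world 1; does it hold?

At 1: \Box q requires q at every successor {0}.
  At 0: q is true.
So \Box q is true at 1.

Yes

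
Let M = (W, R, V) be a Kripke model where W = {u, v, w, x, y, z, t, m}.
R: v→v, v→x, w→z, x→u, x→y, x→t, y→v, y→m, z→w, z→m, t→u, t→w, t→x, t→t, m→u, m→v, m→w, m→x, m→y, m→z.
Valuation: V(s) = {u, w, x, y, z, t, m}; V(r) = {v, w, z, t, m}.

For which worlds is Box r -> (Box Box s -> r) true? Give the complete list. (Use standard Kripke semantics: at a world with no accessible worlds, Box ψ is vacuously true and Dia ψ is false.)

v, w, x, y, z, t, m

Let φ = Box r -> (Box Box s -> r). Evaluate φ at each world:
  u (successors ∅): φ is false.
  v (successors {v, x}): φ is true.
  w (successors {z}): φ is true.
  x (successors {u, y, t}): φ is true.
  y (successors {v, m}): φ is true.
  z (successors {w, m}): φ is true.
  t (successors {u, w, x, t}): φ is true.
  m (successors {u, v, w, x, y, z}): φ is true.
For instance, at x:
  At x: Box r is false, Box Box s -> r is true, so Box r -> (Box Box s -> r) is true.
    At x: Box r requires r at every successor {u, y, t}.
      r fails at u, so Box r is false at x.
    At x: Box Box s is false, r is false, so Box Box s -> r is true.
      At x: Box Box s requires Box s at every successor {u, y, t}.
        Box s fails at y, so Box Box s is false at x.
Satisfying worlds: {v, w, x, y, z, t, m}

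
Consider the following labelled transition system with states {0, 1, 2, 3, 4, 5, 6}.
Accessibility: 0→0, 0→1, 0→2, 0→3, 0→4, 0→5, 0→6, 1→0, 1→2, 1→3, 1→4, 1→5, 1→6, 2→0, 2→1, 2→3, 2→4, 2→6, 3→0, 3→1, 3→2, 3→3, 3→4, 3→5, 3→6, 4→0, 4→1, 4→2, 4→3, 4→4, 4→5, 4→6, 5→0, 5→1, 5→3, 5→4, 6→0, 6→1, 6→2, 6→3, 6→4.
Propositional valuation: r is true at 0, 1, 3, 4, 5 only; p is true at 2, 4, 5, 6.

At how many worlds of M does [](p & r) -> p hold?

7

Let φ = [](p & r) -> p. Evaluate φ at each world:
  0 (successors {0, 1, 2, 3, 4, 5, 6}): φ is true.
  1 (successors {0, 2, 3, 4, 5, 6}): φ is true.
  2 (successors {0, 1, 3, 4, 6}): φ is true.
  3 (successors {0, 1, 2, 3, 4, 5, 6}): φ is true.
  4 (successors {0, 1, 2, 3, 4, 5, 6}): φ is true.
  5 (successors {0, 1, 3, 4}): φ is true.
  6 (successors {0, 1, 2, 3, 4}): φ is true.
For instance, at 2:
  At 2: [](p & r) is false, p is true, so [](p & r) -> p is true.
    At 2: [](p & r) requires p & r at every successor {0, 1, 3, 4, 6}.
      p & r fails at 0, so [](p & r) is false at 2.
Satisfying worlds: {0, 1, 2, 3, 4, 5, 6}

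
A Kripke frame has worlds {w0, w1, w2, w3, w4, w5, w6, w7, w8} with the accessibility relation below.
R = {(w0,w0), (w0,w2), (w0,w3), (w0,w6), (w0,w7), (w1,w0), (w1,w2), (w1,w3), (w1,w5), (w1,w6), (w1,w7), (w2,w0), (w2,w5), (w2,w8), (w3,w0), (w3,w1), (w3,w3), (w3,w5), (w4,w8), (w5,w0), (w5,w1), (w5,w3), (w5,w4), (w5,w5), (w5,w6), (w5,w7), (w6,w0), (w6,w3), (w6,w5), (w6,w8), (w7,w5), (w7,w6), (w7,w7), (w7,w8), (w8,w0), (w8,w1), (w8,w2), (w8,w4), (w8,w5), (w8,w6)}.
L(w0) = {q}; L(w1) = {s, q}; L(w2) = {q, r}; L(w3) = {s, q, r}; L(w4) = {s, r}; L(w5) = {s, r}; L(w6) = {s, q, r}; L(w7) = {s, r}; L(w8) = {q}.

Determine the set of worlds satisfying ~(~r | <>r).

w4

Recall that <>ψ holds at a world iff ψ holds at some accessible world.
Let φ = ~(~r | <>r). Evaluate φ at each world:
  w0 (successors {w0, w2, w3, w6, w7}): φ is false.
  w1 (successors {w0, w2, w3, w5, w6, w7}): φ is false.
  w2 (successors {w0, w5, w8}): φ is false.
  w3 (successors {w0, w1, w3, w5}): φ is false.
  w4 (successors {w8}): φ is true.
  w5 (successors {w0, w1, w3, w4, w5, w6, w7}): φ is false.
  w6 (successors {w0, w3, w5, w8}): φ is false.
  w7 (successors {w5, w6, w7, w8}): φ is false.
  w8 (successors {w0, w1, w2, w4, w5, w6}): φ is false.
For instance, at w0:
  At w0: ~r | <>r is true, so ~(~r | <>r) is false.
    At w0: ~r is true, <>r is true, so ~r | <>r is true.
      At w0: <>r requires r at some successor in {w0, w2, w3, w6, w7}.
        r holds at w2, so <>r is true at w0.
Satisfying worlds: {w4}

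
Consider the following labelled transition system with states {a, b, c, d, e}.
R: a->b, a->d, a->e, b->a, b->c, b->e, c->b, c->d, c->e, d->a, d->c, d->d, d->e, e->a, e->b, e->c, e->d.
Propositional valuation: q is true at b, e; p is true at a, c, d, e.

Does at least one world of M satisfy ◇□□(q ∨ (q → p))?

Let φ = ◇□□(q ∨ (q → p)). Evaluate φ at each world:
  a (successors {b, d, e}): φ is true.
  b (successors {a, c, e}): φ is true.
  c (successors {b, d, e}): φ is true.
  d (successors {a, c, d, e}): φ is true.
  e (successors {a, b, c, d}): φ is true.
Detail at a (witness):
  At a: ◇□□(q ∨ (q → p)) requires □□(q ∨ (q → p)) at some successor in {b, d, e}.
    □□(q ∨ (q → p)) holds at b, so ◇□□(q ∨ (q → p)) is true at a.
      At b: □□(q ∨ (q → p)) requires □(q ∨ (q → p)) at every successor {a, c, e}.
        At a: □(q ∨ (q → p)) is true.
        At c: □(q ∨ (q → p)) is true.
        At e: □(q ∨ (q → p)) is true.
      So □□(q ∨ (q → p)) is true at b.

Yes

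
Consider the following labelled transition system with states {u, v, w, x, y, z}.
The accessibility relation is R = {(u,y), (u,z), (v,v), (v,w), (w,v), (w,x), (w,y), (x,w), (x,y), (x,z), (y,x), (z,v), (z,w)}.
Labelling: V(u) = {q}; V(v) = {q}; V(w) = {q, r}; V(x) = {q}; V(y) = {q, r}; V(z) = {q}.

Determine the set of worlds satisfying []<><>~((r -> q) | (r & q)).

none

Let φ = []<><>~((r -> q) | (r & q)). Evaluate φ at each world:
  u (successors {y, z}): φ is false.
  v (successors {v, w}): φ is false.
  w (successors {v, x, y}): φ is false.
  x (successors {w, y, z}): φ is false.
  y (successors {x}): φ is false.
  z (successors {v, w}): φ is false.
For instance, at v:
  At v: []<><>~((r -> q) | (r & q)) requires <><>~((r -> q) | (r & q)) at every successor {v, w}.
    <><>~((r -> q) | (r & q)) fails at v, so []<><>~((r -> q) | (r & q)) is false at v.
      At v: <><>~((r -> q) | (r & q)) requires <>~((r -> q) | (r & q)) at some successor in {v, w}.
        At v: <>~((r -> q) | (r & q)) is false.
        At w: <>~((r -> q) | (r & q)) is false.
      So <><>~((r -> q) | (r & q)) is false at v.
Satisfying worlds: none.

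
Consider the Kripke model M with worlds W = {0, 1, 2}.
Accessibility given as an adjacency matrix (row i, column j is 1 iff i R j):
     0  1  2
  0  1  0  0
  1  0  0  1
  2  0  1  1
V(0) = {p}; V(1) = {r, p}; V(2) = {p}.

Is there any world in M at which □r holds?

No

Let φ = □r. Evaluate φ at each world:
  0 (successors {0}): φ is false.
  1 (successors {2}): φ is false.
  2 (successors {1, 2}): φ is false.
For instance, at 2:
  At 2: □r requires r at every successor {1, 2}.
    r fails at 2, so □r is false at 2.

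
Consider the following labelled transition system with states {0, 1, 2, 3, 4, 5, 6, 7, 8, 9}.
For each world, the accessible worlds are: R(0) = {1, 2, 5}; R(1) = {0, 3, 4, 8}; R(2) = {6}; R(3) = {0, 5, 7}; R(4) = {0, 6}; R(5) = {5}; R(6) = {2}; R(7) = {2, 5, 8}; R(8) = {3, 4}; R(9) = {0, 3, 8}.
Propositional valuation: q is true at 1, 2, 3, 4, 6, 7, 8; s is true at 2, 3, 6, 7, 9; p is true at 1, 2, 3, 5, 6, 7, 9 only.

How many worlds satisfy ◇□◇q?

8

Let φ = ◇□◇q. Evaluate φ at each world:
  0 (successors {1, 2, 5}): φ is true.
  1 (successors {0, 3, 4, 8}): φ is true.
  2 (successors {6}): φ is true.
  3 (successors {0, 5, 7}): φ is false.
  4 (successors {0, 6}): φ is true.
  5 (successors {5}): φ is false.
  6 (successors {2}): φ is true.
  7 (successors {2, 5, 8}): φ is true.
  8 (successors {3, 4}): φ is true.
  9 (successors {0, 3, 8}): φ is true.
For instance, at 0:
  At 0: ◇□◇q requires □◇q at some successor in {1, 2, 5}.
    □◇q holds at 1, so ◇□◇q is true at 0.
      At 1: □◇q requires ◇q at every successor {0, 3, 4, 8}.
        At 0: ◇q is true.
        At 3: ◇q is true.
        At 4: ◇q is true.
        At 8: ◇q is true.
      So □◇q is true at 1.
Satisfying worlds: {0, 1, 2, 4, 6, 7, 8, 9}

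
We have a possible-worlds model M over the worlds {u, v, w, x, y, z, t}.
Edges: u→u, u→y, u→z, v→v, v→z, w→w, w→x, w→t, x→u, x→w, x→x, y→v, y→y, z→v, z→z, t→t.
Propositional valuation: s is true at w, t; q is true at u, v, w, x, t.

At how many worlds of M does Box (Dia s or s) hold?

2

Recall that Box ψ holds at a world iff ψ holds at every accessible world, and Dia ψ holds iff ψ holds at some accessible world.
Let φ = Box (Dia s or s). Evaluate φ at each world:
  u (successors {u, y, z}): φ is false.
  v (successors {v, z}): φ is false.
  w (successors {w, x, t}): φ is true.
  x (successors {u, w, x}): φ is false.
  y (successors {v, y}): φ is false.
  z (successors {v, z}): φ is false.
  t (successors {t}): φ is true.
For instance, at u:
  At u: Box (Dia s or s) requires Dia s or s at every successor {u, y, z}.
    Dia s or s fails at u, so Box (Dia s or s) is false at u.
      At u: Dia s is false, s is false, so Dia s or s is false.
Satisfying worlds: {w, t}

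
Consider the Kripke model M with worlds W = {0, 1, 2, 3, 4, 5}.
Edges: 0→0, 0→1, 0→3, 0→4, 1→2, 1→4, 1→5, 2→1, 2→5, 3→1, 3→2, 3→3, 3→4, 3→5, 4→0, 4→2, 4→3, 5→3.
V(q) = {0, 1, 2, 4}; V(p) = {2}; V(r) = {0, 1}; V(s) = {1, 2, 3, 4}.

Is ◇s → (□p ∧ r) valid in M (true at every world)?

Recall that □ψ holds at a world iff ψ holds at every accessible world, and ◇ψ holds iff ψ holds at some accessible world.
Let φ = ◇s → (□p ∧ r). Evaluate φ at each world:
  0 (successors {0, 1, 3, 4}): φ is false.
  1 (successors {2, 4, 5}): φ is false.
  2 (successors {1, 5}): φ is false.
  3 (successors {1, 2, 3, 4, 5}): φ is false.
  4 (successors {0, 2, 3}): φ is false.
  5 (successors {3}): φ is false.
Detail at 0 (counterexample):
  At 0: ◇s is true, □p ∧ r is false, so ◇s → (□p ∧ r) is false.
    At 0: ◇s requires s at some successor in {0, 1, 3, 4}.
      s holds at 1, so ◇s is true at 0.
    At 0: □p is false, r is true, so □p ∧ r is false.
      At 0: □p requires p at every successor {0, 1, 3, 4}.
        p fails at 0, so □p is false at 0.

No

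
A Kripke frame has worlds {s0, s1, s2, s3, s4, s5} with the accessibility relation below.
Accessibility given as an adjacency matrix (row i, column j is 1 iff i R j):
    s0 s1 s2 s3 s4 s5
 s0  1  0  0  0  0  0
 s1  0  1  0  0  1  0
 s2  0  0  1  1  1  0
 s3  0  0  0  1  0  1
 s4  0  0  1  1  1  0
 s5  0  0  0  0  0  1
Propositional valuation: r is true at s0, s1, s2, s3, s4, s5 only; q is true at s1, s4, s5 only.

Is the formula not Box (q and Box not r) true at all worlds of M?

Let φ = not Box (q and Box not r). Evaluate φ at each world:
  s0 (successors {s0}): φ is true.
  s1 (successors {s1, s4}): φ is true.
  s2 (successors {s2, s3, s4}): φ is true.
  s3 (successors {s3, s5}): φ is true.
  s4 (successors {s2, s3, s4}): φ is true.
  s5 (successors {s5}): φ is true.
For instance, at s1:
  At s1: Box (q and Box not r) is false, so not Box (q and Box not r) is true.
    At s1: Box (q and Box not r) requires q and Box not r at every successor {s1, s4}.
      q and Box not r fails at s1, so Box (q and Box not r) is false at s1.

Yes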